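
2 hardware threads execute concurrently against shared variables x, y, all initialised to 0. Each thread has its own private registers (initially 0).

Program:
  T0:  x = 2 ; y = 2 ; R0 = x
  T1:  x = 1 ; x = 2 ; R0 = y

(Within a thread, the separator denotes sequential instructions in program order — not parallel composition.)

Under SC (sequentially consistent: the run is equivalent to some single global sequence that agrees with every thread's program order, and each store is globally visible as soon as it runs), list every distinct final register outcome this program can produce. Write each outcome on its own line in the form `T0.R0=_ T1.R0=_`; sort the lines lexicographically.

outcome vector order: (T0.R0,T1.R0)
|SC outcomes| = 3

T0.R0=1 T1.R0=2
T0.R0=2 T1.R0=0
T0.R0=2 T1.R0=2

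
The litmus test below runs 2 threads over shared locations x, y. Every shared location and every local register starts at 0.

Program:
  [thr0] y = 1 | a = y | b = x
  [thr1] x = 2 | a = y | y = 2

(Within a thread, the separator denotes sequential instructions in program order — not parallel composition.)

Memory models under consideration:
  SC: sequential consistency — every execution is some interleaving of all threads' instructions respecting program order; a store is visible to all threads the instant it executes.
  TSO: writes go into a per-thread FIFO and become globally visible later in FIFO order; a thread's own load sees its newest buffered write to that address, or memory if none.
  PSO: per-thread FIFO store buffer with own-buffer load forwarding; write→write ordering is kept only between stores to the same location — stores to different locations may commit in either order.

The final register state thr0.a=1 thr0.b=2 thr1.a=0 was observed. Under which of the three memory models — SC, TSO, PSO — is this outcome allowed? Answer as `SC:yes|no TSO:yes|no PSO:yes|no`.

outcome vector order: (thr0.a,thr0.b,thr1.a)
[SC] allowed = {1/0/1, 1/2/0, 1/2/1, 2/2/0, 2/2/1}
[TSO] allowed = {1/0/0, 1/0/1, 1/2/0, 1/2/1, 2/2/0, 2/2/1}
[PSO] allowed = {1/0/0, 1/0/1, 1/2/0, 1/2/1, 2/0/0, 2/0/1, 2/2/0, 2/2/1}
target 1/2/0 ∈ {SC,TSO,PSO}

SC:yes TSO:yes PSO:yes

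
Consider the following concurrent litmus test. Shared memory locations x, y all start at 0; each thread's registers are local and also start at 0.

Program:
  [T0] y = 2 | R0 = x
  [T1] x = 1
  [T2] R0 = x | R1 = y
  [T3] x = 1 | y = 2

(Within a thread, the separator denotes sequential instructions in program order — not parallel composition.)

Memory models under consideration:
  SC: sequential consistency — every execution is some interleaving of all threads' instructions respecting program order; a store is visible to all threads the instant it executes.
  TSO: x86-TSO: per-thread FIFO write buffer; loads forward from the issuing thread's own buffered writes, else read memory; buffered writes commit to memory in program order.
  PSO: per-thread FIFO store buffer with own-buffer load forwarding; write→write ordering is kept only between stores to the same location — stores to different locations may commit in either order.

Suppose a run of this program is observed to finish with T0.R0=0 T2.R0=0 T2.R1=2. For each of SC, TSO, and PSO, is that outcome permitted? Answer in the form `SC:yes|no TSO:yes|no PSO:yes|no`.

outcome vector order: (T0.R0,T2.R0,T2.R1)
SC (7): 000; 002; 012; 100; 102; 110; 112
TSO (8): 000; 002; 010; 012; 100; 102; 110; 112
PSO (8): 000; 002; 010; 012; 100; 102; 110; 112
target 002 ∈ {SC,TSO,PSO}

SC:yes TSO:yes PSO:yes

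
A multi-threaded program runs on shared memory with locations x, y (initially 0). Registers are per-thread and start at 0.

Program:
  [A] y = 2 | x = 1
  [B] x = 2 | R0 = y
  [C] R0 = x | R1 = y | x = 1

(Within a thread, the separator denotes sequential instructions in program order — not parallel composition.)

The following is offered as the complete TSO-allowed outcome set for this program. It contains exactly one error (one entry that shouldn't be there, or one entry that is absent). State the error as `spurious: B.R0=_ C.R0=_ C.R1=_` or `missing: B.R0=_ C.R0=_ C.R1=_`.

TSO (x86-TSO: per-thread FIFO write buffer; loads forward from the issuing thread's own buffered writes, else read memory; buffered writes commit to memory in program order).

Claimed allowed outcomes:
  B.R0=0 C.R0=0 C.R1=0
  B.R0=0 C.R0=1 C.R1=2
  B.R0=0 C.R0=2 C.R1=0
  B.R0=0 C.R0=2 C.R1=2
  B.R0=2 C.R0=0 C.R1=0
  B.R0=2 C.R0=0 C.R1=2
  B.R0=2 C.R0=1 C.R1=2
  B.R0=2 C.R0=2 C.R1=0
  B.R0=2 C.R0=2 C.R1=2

missing: B.R0=0 C.R0=0 C.R1=2

outcome vector order: (B.R0,C.R0,C.R1)
[TSO] allowed = {0/0/0, 0/0/2, 0/1/2, 0/2/0, 0/2/2, 2/0/0, 2/0/2, 2/1/2, 2/2/0, 2/2/2}
TSO∖claimed = {0/0/2}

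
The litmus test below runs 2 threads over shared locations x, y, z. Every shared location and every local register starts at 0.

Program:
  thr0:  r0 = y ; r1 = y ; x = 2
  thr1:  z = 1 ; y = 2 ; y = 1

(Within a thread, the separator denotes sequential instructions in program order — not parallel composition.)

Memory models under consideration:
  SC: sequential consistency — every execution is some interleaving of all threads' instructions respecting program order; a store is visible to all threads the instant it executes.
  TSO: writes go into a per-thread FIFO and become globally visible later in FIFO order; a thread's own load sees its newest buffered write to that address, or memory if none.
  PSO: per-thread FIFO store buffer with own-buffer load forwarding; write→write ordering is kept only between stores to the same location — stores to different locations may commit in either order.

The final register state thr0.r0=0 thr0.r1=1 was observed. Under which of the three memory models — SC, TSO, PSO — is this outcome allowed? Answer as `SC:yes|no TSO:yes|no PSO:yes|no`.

outcome vector order: (thr0.r0,thr0.r1)
SC: 6 outcomes — {<0 0> <0 1> <0 2> <1 1> <2 1> <2 2>}
TSO: 6 outcomes — {<0 0> <0 1> <0 2> <1 1> <2 1> <2 2>}
PSO: 6 outcomes — {<0 0> <0 1> <0 2> <1 1> <2 1> <2 2>}
target <0 1> ∈ {SC,TSO,PSO}

SC:yes TSO:yes PSO:yes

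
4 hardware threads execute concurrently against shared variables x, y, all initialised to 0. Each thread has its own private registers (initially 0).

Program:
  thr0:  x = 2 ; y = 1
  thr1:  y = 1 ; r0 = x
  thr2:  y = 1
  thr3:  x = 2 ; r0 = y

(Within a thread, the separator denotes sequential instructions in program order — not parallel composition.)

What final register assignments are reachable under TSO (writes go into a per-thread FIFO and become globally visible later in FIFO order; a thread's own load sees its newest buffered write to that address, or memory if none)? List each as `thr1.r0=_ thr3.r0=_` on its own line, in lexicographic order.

outcome vector order: (thr1.r0,thr3.r0)
|TSO outcomes| = 4

thr1.r0=0 thr3.r0=0
thr1.r0=0 thr3.r0=1
thr1.r0=2 thr3.r0=0
thr1.r0=2 thr3.r0=1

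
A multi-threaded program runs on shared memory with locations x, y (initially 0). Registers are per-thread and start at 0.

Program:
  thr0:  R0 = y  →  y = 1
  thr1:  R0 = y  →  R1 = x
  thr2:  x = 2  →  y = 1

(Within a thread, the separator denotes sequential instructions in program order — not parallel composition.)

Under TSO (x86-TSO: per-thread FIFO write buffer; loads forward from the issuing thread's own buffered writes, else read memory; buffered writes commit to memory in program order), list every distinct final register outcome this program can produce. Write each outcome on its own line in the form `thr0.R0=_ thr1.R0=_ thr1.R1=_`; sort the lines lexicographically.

outcome vector order: (thr0.R0,thr1.R0,thr1.R1)
|TSO outcomes| = 7

thr0.R0=0 thr1.R0=0 thr1.R1=0
thr0.R0=0 thr1.R0=0 thr1.R1=2
thr0.R0=0 thr1.R0=1 thr1.R1=0
thr0.R0=0 thr1.R0=1 thr1.R1=2
thr0.R0=1 thr1.R0=0 thr1.R1=0
thr0.R0=1 thr1.R0=0 thr1.R1=2
thr0.R0=1 thr1.R0=1 thr1.R1=2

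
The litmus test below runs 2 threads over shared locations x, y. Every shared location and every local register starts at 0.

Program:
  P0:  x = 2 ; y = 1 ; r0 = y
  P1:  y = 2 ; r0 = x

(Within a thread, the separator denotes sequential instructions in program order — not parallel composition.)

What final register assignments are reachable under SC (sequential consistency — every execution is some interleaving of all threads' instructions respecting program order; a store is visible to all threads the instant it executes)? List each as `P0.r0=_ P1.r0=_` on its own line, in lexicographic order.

outcome vector order: (P0.r0,P1.r0)
|SC outcomes| = 3

P0.r0=1 P1.r0=0
P0.r0=1 P1.r0=2
P0.r0=2 P1.r0=2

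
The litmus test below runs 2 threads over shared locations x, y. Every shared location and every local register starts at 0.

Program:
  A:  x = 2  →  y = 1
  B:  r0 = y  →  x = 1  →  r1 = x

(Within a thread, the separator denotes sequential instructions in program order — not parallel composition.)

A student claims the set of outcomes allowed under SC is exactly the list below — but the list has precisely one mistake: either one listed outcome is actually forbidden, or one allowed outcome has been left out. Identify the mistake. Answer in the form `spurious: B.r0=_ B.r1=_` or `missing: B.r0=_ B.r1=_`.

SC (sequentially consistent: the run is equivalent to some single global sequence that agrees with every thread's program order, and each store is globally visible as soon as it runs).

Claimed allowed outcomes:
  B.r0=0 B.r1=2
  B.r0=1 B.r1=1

outcome vector order: (B.r0,B.r1)
under SC → 01, 02, 11
SC∖claimed = {01}

missing: B.r0=0 B.r1=1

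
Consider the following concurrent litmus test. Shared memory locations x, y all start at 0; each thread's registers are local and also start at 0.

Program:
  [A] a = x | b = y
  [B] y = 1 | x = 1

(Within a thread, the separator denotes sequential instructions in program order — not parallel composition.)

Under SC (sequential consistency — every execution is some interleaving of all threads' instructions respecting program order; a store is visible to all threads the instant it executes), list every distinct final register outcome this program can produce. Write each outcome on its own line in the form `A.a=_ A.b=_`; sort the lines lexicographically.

A.a=0 A.b=0
A.a=0 A.b=1
A.a=1 A.b=1

outcome vector order: (A.a,A.b)
|SC outcomes| = 3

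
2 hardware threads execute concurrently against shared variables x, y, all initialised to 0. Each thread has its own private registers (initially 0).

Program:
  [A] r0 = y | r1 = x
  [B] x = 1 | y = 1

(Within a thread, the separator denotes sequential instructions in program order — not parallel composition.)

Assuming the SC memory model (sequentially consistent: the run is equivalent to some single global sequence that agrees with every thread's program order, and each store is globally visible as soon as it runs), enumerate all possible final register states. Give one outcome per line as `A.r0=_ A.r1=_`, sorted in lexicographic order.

outcome vector order: (A.r0,A.r1)
|SC outcomes| = 3

A.r0=0 A.r1=0
A.r0=0 A.r1=1
A.r0=1 A.r1=1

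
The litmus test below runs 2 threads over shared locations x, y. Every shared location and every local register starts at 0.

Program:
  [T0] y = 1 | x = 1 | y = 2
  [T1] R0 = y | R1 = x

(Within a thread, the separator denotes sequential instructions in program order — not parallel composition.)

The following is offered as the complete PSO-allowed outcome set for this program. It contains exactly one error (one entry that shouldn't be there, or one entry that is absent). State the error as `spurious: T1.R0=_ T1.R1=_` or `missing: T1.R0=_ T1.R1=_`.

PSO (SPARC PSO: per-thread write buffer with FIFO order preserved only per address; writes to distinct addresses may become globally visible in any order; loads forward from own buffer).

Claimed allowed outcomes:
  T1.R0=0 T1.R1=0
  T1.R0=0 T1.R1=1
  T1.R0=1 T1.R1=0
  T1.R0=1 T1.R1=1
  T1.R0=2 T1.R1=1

missing: T1.R0=2 T1.R1=0

outcome vector order: (T1.R0,T1.R1)
under PSO → 0/0 0/1 1/0 1/1 2/0 2/1
PSO∖claimed = {2/0}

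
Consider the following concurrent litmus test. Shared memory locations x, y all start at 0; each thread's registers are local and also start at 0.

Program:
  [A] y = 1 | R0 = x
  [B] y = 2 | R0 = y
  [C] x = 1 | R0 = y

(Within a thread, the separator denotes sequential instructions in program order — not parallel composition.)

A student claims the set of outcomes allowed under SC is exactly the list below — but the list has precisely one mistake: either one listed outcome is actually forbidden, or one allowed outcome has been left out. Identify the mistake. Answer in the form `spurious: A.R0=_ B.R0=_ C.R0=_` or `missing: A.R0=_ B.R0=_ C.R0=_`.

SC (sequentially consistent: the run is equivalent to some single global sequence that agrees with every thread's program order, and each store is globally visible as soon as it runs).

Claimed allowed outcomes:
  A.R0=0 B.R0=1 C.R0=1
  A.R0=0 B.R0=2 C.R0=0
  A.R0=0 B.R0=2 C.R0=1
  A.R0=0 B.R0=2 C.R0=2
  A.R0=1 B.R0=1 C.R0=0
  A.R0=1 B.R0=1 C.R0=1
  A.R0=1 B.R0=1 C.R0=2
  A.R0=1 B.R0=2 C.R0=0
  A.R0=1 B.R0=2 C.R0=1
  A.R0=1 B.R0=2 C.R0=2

outcome vector order: (A.R0,B.R0,C.R0)
[SC] allowed = {011; 021; 022; 110; 111; 112; 120; 121; 122}
claimed∖SC = {020}

spurious: A.R0=0 B.R0=2 C.R0=0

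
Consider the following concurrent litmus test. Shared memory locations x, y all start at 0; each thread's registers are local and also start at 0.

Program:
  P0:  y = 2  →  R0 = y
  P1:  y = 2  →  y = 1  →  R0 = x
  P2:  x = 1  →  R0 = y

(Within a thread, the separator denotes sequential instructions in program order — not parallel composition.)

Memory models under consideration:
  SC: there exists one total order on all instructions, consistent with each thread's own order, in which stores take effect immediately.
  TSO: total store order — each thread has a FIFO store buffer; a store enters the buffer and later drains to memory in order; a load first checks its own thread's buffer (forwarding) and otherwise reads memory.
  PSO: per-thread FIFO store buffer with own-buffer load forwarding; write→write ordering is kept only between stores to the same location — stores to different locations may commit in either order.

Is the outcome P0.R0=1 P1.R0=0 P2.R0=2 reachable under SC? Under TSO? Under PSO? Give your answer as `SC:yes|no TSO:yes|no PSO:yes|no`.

outcome vector order: (P0.R0,P1.R0,P2.R0)
under SC → (1,0,1); (1,1,0); (1,1,1); (1,1,2); (2,0,1); (2,0,2); (2,1,0); (2,1,1); (2,1,2)
under TSO → (1,0,0); (1,0,1); (1,0,2); (1,1,0); (1,1,1); (1,1,2); (2,0,0); (2,0,1); (2,0,2); (2,1,0); (2,1,1); (2,1,2)
under PSO → (1,0,0); (1,0,1); (1,0,2); (1,1,0); (1,1,1); (1,1,2); (2,0,0); (2,0,1); (2,0,2); (2,1,0); (2,1,1); (2,1,2)
target (1,0,2) ∈ {TSO,PSO}

SC:no TSO:yes PSO:yes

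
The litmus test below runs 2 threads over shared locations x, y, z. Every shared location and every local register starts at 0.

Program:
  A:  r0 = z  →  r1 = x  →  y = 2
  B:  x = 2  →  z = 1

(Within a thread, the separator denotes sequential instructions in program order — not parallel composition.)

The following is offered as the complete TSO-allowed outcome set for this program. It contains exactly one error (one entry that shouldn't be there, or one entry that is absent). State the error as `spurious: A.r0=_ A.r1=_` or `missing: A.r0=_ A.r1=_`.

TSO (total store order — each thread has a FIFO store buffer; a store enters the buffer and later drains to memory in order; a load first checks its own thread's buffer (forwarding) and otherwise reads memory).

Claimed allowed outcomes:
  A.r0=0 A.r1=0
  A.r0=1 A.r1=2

missing: A.r0=0 A.r1=2

outcome vector order: (A.r0,A.r1)
under TSO → (0,0) (0,2) (1,2)
TSO∖claimed = {(0,2)}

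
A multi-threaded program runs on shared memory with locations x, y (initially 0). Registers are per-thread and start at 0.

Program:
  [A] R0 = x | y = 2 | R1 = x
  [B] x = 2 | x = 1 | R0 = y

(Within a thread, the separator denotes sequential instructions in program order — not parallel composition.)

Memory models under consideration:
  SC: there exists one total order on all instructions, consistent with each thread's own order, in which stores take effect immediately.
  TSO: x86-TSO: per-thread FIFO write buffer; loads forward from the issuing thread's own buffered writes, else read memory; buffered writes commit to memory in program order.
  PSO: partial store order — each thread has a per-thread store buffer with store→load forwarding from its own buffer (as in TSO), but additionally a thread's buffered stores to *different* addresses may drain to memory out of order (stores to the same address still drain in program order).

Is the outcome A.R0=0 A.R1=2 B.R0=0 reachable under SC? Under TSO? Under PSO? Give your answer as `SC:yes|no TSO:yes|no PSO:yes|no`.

outcome vector order: (A.R0,A.R1,B.R0)
under SC → <0 0 2>; <0 1 0>; <0 1 2>; <0 2 2>; <1 1 0>; <1 1 2>; <2 1 0>; <2 1 2>; <2 2 2>
under TSO → <0 0 0>; <0 0 2>; <0 1 0>; <0 1 2>; <0 2 0>; <0 2 2>; <1 1 0>; <1 1 2>; <2 1 0>; <2 1 2>; <2 2 0>; <2 2 2>
under PSO → <0 0 0>; <0 0 2>; <0 1 0>; <0 1 2>; <0 2 0>; <0 2 2>; <1 1 0>; <1 1 2>; <2 1 0>; <2 1 2>; <2 2 0>; <2 2 2>
target <0 2 0> ∈ {TSO,PSO}

SC:no TSO:yes PSO:yes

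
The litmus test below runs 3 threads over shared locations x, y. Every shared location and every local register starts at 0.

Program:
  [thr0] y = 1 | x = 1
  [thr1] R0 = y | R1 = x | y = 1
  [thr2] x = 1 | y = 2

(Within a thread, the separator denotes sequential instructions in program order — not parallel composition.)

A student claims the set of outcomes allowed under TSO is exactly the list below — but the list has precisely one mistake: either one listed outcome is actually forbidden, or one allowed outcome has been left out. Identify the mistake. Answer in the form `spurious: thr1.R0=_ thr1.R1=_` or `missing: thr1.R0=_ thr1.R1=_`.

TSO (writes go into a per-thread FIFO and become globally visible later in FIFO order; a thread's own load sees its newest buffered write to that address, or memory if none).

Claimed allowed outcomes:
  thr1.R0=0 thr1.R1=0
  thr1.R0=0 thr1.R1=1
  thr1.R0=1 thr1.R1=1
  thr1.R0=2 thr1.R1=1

outcome vector order: (thr1.R0,thr1.R1)
[TSO] allowed = {0/0; 0/1; 1/0; 1/1; 2/1}
TSO∖claimed = {1/0}

missing: thr1.R0=1 thr1.R1=0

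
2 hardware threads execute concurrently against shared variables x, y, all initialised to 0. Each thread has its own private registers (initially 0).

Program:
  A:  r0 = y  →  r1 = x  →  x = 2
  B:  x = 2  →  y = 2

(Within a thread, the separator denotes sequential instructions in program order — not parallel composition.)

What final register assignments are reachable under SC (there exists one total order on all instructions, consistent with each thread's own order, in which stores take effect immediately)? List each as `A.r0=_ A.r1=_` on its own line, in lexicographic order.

outcome vector order: (A.r0,A.r1)
|SC outcomes| = 3

A.r0=0 A.r1=0
A.r0=0 A.r1=2
A.r0=2 A.r1=2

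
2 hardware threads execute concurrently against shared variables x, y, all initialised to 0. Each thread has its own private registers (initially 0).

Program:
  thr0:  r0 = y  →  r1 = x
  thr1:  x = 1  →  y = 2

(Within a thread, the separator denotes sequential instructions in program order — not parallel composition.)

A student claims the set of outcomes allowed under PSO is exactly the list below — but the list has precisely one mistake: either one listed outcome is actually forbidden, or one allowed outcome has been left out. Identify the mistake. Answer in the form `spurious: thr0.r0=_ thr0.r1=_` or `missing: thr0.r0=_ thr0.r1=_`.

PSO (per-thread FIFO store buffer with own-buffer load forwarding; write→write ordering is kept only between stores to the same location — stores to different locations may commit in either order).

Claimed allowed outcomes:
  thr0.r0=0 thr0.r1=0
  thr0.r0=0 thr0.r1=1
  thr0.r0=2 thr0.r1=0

missing: thr0.r0=2 thr0.r1=1

outcome vector order: (thr0.r0,thr0.r1)
[PSO] allowed = {00, 01, 20, 21}
PSO∖claimed = {21}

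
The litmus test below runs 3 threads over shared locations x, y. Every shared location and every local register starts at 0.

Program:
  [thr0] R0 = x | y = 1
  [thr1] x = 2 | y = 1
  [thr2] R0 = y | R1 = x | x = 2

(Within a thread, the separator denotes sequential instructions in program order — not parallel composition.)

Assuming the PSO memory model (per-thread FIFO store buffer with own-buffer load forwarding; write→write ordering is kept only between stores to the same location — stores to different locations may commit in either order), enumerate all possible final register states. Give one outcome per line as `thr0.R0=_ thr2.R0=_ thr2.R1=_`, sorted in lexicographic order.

thr0.R0=0 thr2.R0=0 thr2.R1=0
thr0.R0=0 thr2.R0=0 thr2.R1=2
thr0.R0=0 thr2.R0=1 thr2.R1=0
thr0.R0=0 thr2.R0=1 thr2.R1=2
thr0.R0=2 thr2.R0=0 thr2.R1=0
thr0.R0=2 thr2.R0=0 thr2.R1=2
thr0.R0=2 thr2.R0=1 thr2.R1=0
thr0.R0=2 thr2.R0=1 thr2.R1=2

outcome vector order: (thr0.R0,thr2.R0,thr2.R1)
|PSO outcomes| = 8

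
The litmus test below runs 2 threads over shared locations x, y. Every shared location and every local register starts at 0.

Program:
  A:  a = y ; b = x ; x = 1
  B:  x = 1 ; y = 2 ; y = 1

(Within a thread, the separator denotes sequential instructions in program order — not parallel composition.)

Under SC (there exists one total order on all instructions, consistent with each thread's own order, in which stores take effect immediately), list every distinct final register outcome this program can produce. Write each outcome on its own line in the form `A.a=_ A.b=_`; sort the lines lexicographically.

A.a=0 A.b=0
A.a=0 A.b=1
A.a=1 A.b=1
A.a=2 A.b=1

outcome vector order: (A.a,A.b)
|SC outcomes| = 4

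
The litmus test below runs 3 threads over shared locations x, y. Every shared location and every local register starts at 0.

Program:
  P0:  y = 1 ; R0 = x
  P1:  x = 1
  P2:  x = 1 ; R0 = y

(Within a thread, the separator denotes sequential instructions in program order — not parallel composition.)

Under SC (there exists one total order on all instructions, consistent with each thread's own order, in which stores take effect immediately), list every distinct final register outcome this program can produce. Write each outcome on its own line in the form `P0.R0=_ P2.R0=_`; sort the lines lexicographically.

outcome vector order: (P0.R0,P2.R0)
|SC outcomes| = 3

P0.R0=0 P2.R0=1
P0.R0=1 P2.R0=0
P0.R0=1 P2.R0=1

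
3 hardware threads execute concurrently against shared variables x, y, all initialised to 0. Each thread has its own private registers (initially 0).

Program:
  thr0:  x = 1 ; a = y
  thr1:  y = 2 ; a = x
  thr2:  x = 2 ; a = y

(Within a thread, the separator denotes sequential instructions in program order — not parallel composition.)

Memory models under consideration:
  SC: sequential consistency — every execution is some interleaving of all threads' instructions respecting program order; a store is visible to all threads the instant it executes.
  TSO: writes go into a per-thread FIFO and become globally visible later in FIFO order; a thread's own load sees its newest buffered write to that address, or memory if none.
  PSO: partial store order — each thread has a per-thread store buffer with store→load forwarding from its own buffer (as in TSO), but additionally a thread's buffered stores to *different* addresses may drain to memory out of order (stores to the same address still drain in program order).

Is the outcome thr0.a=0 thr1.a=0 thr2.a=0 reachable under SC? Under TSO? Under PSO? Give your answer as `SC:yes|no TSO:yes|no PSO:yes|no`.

SC:no TSO:yes PSO:yes

outcome vector order: (thr0.a,thr1.a,thr2.a)
under SC → 010, 012, 020, 022, 202, 210, 212, 220, 222
under TSO → 000, 002, 010, 012, 020, 022, 200, 202, 210, 212, 220, 222
under PSO → 000, 002, 010, 012, 020, 022, 200, 202, 210, 212, 220, 222
target 000 ∈ {TSO,PSO}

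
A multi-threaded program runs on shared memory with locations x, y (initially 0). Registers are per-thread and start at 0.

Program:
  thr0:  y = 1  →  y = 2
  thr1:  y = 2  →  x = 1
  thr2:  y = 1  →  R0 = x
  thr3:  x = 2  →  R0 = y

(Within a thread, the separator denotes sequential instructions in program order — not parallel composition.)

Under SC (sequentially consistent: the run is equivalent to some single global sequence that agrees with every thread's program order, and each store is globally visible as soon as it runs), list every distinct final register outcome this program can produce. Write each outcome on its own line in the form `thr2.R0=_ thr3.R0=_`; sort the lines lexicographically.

thr2.R0=0 thr3.R0=1
thr2.R0=0 thr3.R0=2
thr2.R0=1 thr3.R0=0
thr2.R0=1 thr3.R0=1
thr2.R0=1 thr3.R0=2
thr2.R0=2 thr3.R0=0
thr2.R0=2 thr3.R0=1
thr2.R0=2 thr3.R0=2

outcome vector order: (thr2.R0,thr3.R0)
|SC outcomes| = 8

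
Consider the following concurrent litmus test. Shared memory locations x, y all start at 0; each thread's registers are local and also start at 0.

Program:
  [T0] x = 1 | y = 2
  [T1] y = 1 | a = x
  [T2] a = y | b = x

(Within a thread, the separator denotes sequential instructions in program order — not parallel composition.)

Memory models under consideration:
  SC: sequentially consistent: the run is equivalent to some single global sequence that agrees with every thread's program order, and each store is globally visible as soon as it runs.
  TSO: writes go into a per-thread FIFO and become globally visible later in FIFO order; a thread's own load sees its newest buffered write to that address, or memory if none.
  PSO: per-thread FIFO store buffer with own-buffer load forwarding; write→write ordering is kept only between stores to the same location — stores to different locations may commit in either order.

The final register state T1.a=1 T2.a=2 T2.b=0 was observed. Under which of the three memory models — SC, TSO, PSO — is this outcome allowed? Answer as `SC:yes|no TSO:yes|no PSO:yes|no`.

SC:no TSO:no PSO:yes

outcome vector order: (T1.a,T2.a,T2.b)
[SC] allowed = {<0 0 0>; <0 0 1>; <0 1 0>; <0 1 1>; <0 2 1>; <1 0 0>; <1 0 1>; <1 1 0>; <1 1 1>; <1 2 1>}
[TSO] allowed = {<0 0 0>; <0 0 1>; <0 1 0>; <0 1 1>; <0 2 1>; <1 0 0>; <1 0 1>; <1 1 0>; <1 1 1>; <1 2 1>}
[PSO] allowed = {<0 0 0>; <0 0 1>; <0 1 0>; <0 1 1>; <0 2 0>; <0 2 1>; <1 0 0>; <1 0 1>; <1 1 0>; <1 1 1>; <1 2 0>; <1 2 1>}
target <1 2 0> ∈ {PSO}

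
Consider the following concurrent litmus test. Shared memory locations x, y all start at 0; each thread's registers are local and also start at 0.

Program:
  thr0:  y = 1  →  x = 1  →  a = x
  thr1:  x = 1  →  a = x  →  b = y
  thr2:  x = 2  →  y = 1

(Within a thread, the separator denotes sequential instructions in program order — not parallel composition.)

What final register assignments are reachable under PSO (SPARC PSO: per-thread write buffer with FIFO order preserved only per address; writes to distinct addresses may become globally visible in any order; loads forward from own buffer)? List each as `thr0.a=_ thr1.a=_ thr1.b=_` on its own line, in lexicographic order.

thr0.a=1 thr1.a=1 thr1.b=0
thr0.a=1 thr1.a=1 thr1.b=1
thr0.a=1 thr1.a=2 thr1.b=0
thr0.a=1 thr1.a=2 thr1.b=1
thr0.a=2 thr1.a=1 thr1.b=0
thr0.a=2 thr1.a=1 thr1.b=1
thr0.a=2 thr1.a=2 thr1.b=0
thr0.a=2 thr1.a=2 thr1.b=1

outcome vector order: (thr0.a,thr1.a,thr1.b)
|PSO outcomes| = 8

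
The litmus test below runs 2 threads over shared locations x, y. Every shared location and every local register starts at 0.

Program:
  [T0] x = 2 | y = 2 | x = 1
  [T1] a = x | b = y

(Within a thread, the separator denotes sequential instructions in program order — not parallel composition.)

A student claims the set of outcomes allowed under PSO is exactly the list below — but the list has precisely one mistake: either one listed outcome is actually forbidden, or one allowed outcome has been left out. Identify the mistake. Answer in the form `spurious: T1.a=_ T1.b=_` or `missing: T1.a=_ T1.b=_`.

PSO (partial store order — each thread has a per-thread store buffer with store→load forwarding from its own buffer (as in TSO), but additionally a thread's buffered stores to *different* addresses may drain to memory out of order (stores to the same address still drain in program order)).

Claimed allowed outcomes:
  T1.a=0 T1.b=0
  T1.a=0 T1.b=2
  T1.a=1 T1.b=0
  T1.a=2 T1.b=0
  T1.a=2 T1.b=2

outcome vector order: (T1.a,T1.b)
[PSO] allowed = {00 02 10 12 20 22}
PSO∖claimed = {12}

missing: T1.a=1 T1.b=2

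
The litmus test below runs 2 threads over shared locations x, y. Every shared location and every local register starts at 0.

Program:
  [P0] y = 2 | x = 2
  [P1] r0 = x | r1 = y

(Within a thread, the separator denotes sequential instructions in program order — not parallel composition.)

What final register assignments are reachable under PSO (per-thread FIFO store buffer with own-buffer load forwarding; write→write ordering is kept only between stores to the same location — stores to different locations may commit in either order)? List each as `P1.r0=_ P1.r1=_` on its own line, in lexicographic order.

outcome vector order: (P1.r0,P1.r1)
|PSO outcomes| = 4

P1.r0=0 P1.r1=0
P1.r0=0 P1.r1=2
P1.r0=2 P1.r1=0
P1.r0=2 P1.r1=2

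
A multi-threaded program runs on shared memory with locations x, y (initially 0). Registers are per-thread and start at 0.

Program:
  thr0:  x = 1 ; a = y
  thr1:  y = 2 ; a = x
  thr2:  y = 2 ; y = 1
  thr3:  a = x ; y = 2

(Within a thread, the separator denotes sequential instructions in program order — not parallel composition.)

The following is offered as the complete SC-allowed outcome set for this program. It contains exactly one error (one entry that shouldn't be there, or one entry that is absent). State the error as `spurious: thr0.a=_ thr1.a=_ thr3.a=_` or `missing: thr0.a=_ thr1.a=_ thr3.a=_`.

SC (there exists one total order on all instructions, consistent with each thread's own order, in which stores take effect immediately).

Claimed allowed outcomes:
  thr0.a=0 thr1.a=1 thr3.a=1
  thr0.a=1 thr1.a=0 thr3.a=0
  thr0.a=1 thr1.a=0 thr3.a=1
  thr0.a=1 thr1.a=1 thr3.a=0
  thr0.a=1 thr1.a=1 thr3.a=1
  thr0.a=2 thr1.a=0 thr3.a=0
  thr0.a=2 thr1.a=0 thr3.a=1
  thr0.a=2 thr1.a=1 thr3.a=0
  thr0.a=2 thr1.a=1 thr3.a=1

outcome vector order: (thr0.a,thr1.a,thr3.a)
SC (10): 0/1/0, 0/1/1, 1/0/0, 1/0/1, 1/1/0, 1/1/1, 2/0/0, 2/0/1, 2/1/0, 2/1/1
SC∖claimed = {0/1/0}

missing: thr0.a=0 thr1.a=1 thr3.a=0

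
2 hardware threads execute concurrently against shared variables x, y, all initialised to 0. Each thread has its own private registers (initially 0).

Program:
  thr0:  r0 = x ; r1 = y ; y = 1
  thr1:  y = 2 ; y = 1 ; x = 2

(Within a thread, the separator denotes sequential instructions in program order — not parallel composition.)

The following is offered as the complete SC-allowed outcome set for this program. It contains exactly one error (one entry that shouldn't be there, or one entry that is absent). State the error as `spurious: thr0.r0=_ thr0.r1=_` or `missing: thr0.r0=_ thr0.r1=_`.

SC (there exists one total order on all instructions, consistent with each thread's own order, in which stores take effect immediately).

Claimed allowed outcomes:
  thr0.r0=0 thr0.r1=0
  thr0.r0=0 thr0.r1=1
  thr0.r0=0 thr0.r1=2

outcome vector order: (thr0.r0,thr0.r1)
under SC → (0,0), (0,1), (0,2), (2,1)
SC∖claimed = {(2,1)}

missing: thr0.r0=2 thr0.r1=1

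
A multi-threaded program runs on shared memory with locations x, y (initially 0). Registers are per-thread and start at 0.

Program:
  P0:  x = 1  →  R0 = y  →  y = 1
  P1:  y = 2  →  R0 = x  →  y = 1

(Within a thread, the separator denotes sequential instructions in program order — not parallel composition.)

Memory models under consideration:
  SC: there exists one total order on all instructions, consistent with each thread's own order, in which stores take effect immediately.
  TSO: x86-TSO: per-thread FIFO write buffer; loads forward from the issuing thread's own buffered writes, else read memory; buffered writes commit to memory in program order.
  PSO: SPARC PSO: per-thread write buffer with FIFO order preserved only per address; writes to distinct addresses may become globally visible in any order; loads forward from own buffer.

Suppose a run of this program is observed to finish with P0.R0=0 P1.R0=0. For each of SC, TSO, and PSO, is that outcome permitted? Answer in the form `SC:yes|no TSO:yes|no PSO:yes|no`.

outcome vector order: (P0.R0,P1.R0)
SC: 5 outcomes — {01, 10, 11, 20, 21}
TSO: 6 outcomes — {00, 01, 10, 11, 20, 21}
PSO: 6 outcomes — {00, 01, 10, 11, 20, 21}
target 00 ∈ {TSO,PSO}

SC:no TSO:yes PSO:yes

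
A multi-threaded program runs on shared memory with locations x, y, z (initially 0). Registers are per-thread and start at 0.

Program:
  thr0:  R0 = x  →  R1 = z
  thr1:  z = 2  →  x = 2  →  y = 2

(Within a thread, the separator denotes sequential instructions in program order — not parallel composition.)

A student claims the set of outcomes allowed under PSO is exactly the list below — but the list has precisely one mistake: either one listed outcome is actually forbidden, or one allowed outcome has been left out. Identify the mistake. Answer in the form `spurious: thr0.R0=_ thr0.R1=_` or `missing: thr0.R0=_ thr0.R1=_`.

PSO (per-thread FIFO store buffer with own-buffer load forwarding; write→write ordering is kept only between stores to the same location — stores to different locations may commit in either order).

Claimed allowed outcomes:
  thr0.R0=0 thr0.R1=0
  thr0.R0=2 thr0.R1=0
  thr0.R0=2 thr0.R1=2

missing: thr0.R0=0 thr0.R1=2

outcome vector order: (thr0.R0,thr0.R1)
[PSO] allowed = {(0,0); (0,2); (2,0); (2,2)}
PSO∖claimed = {(0,2)}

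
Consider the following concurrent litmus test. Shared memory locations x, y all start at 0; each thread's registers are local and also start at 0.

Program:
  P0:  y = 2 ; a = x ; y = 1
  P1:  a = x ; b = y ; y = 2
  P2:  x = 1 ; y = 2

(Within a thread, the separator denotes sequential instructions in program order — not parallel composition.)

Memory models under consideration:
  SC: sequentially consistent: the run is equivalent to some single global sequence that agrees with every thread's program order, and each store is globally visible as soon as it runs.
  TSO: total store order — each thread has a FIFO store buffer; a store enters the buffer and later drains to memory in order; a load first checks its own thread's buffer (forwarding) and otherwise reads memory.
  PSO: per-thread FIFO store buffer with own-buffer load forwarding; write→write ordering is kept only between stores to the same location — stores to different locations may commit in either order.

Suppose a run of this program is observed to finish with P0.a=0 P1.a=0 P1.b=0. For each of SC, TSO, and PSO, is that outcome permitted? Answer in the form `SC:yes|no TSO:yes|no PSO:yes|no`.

outcome vector order: (P0.a,P1.a,P1.b)
under SC → <0 0 0>, <0 0 1>, <0 0 2>, <0 1 1>, <0 1 2>, <1 0 0>, <1 0 1>, <1 0 2>, <1 1 0>, <1 1 1>, <1 1 2>
under TSO → <0 0 0>, <0 0 1>, <0 0 2>, <0 1 0>, <0 1 1>, <0 1 2>, <1 0 0>, <1 0 1>, <1 0 2>, <1 1 0>, <1 1 1>, <1 1 2>
under PSO → <0 0 0>, <0 0 1>, <0 0 2>, <0 1 0>, <0 1 1>, <0 1 2>, <1 0 0>, <1 0 1>, <1 0 2>, <1 1 0>, <1 1 1>, <1 1 2>
target <0 0 0> ∈ {SC,TSO,PSO}

SC:yes TSO:yes PSO:yes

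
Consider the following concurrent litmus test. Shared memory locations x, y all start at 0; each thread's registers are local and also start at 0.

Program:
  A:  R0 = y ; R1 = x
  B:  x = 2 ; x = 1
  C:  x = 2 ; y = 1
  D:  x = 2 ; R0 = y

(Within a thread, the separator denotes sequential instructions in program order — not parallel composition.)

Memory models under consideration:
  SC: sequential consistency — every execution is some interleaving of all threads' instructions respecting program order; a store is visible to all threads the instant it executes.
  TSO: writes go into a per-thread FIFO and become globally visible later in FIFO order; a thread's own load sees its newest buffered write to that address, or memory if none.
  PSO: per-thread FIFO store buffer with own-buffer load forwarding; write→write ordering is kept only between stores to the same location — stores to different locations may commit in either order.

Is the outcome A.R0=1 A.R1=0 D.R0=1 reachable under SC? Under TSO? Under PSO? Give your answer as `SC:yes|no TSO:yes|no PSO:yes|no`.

outcome vector order: (A.R0,A.R1,D.R0)
SC: 10 outcomes — {(0,0,0); (0,0,1); (0,1,0); (0,1,1); (0,2,0); (0,2,1); (1,1,0); (1,1,1); (1,2,0); (1,2,1)}
TSO: 10 outcomes — {(0,0,0); (0,0,1); (0,1,0); (0,1,1); (0,2,0); (0,2,1); (1,1,0); (1,1,1); (1,2,0); (1,2,1)}
PSO: 12 outcomes — {(0,0,0); (0,0,1); (0,1,0); (0,1,1); (0,2,0); (0,2,1); (1,0,0); (1,0,1); (1,1,0); (1,1,1); (1,2,0); (1,2,1)}
target (1,0,1) ∈ {PSO}

SC:no TSO:no PSO:yes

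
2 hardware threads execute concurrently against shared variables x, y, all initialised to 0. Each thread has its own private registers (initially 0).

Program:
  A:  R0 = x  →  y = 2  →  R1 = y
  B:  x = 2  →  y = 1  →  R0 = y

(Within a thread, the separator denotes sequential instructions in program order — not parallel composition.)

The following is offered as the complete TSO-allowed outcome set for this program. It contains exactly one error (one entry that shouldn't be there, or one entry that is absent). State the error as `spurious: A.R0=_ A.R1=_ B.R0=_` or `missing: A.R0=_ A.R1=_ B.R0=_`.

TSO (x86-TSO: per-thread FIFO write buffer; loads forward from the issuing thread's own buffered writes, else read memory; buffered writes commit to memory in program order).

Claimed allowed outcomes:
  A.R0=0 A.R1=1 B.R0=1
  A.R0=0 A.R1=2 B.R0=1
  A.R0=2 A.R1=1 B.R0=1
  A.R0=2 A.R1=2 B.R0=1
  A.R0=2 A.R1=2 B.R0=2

missing: A.R0=0 A.R1=2 B.R0=2

outcome vector order: (A.R0,A.R1,B.R0)
[TSO] allowed = {<0 1 1>; <0 2 1>; <0 2 2>; <2 1 1>; <2 2 1>; <2 2 2>}
TSO∖claimed = {<0 2 2>}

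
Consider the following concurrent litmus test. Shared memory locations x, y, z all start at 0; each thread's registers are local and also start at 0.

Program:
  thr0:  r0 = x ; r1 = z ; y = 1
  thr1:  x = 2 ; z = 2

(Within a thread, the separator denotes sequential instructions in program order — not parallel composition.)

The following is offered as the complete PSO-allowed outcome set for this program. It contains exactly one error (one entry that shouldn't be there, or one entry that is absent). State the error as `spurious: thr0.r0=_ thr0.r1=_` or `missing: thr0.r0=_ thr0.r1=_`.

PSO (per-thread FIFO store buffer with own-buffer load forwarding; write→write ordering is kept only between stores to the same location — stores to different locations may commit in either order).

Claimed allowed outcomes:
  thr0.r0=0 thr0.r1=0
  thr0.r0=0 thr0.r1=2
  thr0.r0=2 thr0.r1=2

missing: thr0.r0=2 thr0.r1=0

outcome vector order: (thr0.r0,thr0.r1)
under PSO → <0 0>; <0 2>; <2 0>; <2 2>
PSO∖claimed = {<2 0>}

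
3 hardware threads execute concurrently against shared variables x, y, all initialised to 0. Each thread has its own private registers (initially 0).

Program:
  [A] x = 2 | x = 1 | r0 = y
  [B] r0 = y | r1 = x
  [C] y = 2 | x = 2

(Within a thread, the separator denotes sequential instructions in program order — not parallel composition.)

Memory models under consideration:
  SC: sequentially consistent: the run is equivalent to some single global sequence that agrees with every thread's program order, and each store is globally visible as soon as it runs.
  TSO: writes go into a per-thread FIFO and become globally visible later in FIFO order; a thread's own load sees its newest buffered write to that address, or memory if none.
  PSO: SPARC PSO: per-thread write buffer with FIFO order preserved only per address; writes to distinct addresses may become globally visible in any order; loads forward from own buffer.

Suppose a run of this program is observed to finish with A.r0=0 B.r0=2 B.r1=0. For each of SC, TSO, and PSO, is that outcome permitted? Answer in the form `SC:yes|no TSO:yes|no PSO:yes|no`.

outcome vector order: (A.r0,B.r0,B.r1)
under SC → (0,0,0), (0,0,1), (0,0,2), (0,2,1), (0,2,2), (2,0,0), (2,0,1), (2,0,2), (2,2,0), (2,2,1), (2,2,2)
under TSO → (0,0,0), (0,0,1), (0,0,2), (0,2,0), (0,2,1), (0,2,2), (2,0,0), (2,0,1), (2,0,2), (2,2,0), (2,2,1), (2,2,2)
under PSO → (0,0,0), (0,0,1), (0,0,2), (0,2,0), (0,2,1), (0,2,2), (2,0,0), (2,0,1), (2,0,2), (2,2,0), (2,2,1), (2,2,2)
target (0,2,0) ∈ {TSO,PSO}

SC:no TSO:yes PSO:yes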